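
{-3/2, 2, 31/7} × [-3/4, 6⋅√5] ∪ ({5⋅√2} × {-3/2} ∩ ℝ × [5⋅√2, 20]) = {-3/2, 2, 31/7} × [-3/4, 6⋅√5]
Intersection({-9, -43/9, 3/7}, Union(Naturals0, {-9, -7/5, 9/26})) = {-9}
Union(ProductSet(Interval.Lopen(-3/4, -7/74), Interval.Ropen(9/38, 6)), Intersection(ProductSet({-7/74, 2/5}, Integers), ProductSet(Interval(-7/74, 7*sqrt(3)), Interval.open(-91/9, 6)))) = Union(ProductSet({-7/74, 2/5}, Range(-10, 6, 1)), ProductSet(Interval.Lopen(-3/4, -7/74), Interval.Ropen(9/38, 6)))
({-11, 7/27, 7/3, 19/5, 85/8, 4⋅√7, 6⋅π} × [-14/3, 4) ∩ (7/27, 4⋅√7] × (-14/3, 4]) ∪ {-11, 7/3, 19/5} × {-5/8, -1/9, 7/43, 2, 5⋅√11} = ({7/3, 19/5, 4⋅√7} × (-14/3, 4)) ∪ ({-11, 7/3, 19/5} × {-5/8, -1/9, 7/43, 2, 5⋅√11})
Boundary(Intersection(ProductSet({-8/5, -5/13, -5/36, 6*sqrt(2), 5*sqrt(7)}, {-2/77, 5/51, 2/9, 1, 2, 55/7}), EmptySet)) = EmptySet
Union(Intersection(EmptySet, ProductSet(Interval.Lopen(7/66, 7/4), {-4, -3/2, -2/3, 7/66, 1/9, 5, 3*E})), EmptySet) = EmptySet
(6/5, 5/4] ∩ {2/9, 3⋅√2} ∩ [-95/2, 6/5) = ∅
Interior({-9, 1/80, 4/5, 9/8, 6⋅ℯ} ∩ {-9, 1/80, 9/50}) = ∅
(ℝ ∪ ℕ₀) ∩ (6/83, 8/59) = (6/83, 8/59)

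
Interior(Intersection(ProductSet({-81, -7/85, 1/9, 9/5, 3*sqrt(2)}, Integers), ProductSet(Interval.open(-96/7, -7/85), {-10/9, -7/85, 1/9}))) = EmptySet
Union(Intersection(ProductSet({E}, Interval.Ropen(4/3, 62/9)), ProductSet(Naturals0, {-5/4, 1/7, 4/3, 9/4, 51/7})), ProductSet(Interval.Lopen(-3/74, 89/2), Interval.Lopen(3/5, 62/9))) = ProductSet(Interval.Lopen(-3/74, 89/2), Interval.Lopen(3/5, 62/9))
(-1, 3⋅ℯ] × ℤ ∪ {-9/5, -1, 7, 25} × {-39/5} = ({-9/5, -1, 7, 25} × {-39/5}) ∪ ((-1, 3⋅ℯ] × ℤ)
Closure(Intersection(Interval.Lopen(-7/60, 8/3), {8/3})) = {8/3}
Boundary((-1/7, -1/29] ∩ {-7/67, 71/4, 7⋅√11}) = {-7/67}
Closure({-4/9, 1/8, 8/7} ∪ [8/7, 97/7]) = {-4/9, 1/8} ∪ [8/7, 97/7]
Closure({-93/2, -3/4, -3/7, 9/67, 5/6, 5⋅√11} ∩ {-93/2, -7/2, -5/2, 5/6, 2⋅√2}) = {-93/2, 5/6}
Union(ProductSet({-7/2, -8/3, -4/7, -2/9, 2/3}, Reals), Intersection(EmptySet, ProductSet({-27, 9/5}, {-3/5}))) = ProductSet({-7/2, -8/3, -4/7, -2/9, 2/3}, Reals)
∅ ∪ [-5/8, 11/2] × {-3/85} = [-5/8, 11/2] × {-3/85}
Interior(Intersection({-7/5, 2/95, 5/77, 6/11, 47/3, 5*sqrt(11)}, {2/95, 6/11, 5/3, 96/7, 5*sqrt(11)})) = EmptySet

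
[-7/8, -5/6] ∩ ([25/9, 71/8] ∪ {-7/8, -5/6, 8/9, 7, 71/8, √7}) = {-7/8, -5/6}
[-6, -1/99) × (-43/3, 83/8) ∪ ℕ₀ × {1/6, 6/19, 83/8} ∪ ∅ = (ℕ₀ × {1/6, 6/19, 83/8}) ∪ ([-6, -1/99) × (-43/3, 83/8))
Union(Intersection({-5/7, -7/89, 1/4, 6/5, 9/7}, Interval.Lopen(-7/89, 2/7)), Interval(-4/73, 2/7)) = Interval(-4/73, 2/7)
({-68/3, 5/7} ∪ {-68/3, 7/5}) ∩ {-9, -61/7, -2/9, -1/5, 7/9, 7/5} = {7/5}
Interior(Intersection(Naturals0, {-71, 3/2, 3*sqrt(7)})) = EmptySet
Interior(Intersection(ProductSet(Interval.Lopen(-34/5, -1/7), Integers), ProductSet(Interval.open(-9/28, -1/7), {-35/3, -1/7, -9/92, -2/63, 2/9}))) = EmptySet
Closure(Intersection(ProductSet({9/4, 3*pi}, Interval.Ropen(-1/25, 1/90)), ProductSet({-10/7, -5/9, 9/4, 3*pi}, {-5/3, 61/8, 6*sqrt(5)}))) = EmptySet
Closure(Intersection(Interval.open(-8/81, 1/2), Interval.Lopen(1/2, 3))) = EmptySet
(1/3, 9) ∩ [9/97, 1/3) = ∅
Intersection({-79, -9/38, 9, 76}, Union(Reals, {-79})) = {-79, -9/38, 9, 76}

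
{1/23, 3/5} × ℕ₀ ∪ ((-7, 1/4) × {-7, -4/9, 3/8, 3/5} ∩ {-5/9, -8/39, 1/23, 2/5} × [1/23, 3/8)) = {1/23, 3/5} × ℕ₀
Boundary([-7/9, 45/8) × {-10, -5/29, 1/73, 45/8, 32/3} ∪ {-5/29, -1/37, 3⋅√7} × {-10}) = ({-5/29, -1/37, 3⋅√7} × {-10}) ∪ ([-7/9, 45/8] × {-10, -5/29, 1/73, 45/8, 32/3})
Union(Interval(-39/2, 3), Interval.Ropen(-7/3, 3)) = Interval(-39/2, 3)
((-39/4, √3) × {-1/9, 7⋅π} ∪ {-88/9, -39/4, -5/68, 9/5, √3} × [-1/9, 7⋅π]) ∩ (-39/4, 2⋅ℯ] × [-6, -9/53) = ∅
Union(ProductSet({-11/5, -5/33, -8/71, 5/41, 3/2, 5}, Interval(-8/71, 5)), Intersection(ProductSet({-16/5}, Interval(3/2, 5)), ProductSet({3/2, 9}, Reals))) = ProductSet({-11/5, -5/33, -8/71, 5/41, 3/2, 5}, Interval(-8/71, 5))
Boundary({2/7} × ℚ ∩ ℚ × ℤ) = {2/7} × ℤ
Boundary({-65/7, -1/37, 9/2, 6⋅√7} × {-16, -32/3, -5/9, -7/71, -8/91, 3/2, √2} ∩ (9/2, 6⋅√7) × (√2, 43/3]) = ∅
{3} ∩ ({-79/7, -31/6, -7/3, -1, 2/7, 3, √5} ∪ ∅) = {3}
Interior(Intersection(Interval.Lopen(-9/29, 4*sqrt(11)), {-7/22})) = EmptySet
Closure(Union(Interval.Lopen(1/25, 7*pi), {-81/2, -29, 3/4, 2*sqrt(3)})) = Union({-81/2, -29}, Interval(1/25, 7*pi))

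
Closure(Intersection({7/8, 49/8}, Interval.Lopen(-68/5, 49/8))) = {7/8, 49/8}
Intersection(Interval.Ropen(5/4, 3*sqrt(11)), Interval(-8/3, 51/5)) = Interval.Ropen(5/4, 3*sqrt(11))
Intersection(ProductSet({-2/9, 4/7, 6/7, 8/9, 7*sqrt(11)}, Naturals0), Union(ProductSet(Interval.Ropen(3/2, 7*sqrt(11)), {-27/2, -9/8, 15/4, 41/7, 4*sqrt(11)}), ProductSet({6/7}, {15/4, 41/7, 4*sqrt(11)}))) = EmptySet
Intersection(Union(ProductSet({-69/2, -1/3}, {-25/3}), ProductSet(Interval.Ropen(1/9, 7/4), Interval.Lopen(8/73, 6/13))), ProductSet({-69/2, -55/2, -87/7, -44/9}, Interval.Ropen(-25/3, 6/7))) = ProductSet({-69/2}, {-25/3})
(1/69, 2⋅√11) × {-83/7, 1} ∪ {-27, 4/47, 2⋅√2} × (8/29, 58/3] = ((1/69, 2⋅√11) × {-83/7, 1}) ∪ ({-27, 4/47, 2⋅√2} × (8/29, 58/3])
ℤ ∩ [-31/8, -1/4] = {-3, -2, -1}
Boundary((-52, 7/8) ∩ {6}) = ∅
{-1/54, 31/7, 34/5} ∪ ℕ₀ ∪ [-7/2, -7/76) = [-7/2, -7/76) ∪ {-1/54, 31/7, 34/5} ∪ ℕ₀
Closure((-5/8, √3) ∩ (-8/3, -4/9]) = [-5/8, -4/9]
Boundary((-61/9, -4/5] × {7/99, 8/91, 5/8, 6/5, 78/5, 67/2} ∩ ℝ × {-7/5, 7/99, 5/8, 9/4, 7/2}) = [-61/9, -4/5] × {7/99, 5/8}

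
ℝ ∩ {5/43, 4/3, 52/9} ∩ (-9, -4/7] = ∅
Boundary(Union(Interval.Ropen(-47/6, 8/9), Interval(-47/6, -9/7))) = {-47/6, 8/9}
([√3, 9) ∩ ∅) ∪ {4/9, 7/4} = {4/9, 7/4}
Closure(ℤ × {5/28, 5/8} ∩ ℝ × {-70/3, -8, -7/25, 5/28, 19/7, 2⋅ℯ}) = ℤ × {5/28}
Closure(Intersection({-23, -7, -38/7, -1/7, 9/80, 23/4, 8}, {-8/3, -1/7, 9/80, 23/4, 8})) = {-1/7, 9/80, 23/4, 8}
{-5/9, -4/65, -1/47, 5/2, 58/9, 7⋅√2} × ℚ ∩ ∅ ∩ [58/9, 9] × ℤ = ∅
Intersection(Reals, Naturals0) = Naturals0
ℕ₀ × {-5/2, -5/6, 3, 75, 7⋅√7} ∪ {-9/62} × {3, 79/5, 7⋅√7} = ({-9/62} × {3, 79/5, 7⋅√7}) ∪ (ℕ₀ × {-5/2, -5/6, 3, 75, 7⋅√7})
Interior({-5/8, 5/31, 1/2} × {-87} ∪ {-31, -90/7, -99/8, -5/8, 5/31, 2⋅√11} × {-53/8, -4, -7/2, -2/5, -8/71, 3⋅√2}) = ∅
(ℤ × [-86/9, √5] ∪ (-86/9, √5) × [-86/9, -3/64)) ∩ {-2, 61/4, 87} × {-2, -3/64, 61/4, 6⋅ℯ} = {-2, 87} × {-2, -3/64}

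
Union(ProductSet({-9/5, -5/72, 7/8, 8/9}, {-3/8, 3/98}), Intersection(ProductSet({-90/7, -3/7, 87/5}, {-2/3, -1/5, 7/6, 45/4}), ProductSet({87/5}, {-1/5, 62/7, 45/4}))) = Union(ProductSet({87/5}, {-1/5, 45/4}), ProductSet({-9/5, -5/72, 7/8, 8/9}, {-3/8, 3/98}))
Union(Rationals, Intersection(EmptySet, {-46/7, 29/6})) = Rationals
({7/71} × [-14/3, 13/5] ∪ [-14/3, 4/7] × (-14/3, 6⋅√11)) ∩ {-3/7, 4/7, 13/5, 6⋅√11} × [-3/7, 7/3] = {-3/7, 4/7} × [-3/7, 7/3]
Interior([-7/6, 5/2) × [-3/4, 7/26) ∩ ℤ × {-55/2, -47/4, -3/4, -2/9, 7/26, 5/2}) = ∅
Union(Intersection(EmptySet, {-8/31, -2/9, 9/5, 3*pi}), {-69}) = {-69}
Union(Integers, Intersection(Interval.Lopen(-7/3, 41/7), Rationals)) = Union(Integers, Intersection(Interval.Lopen(-7/3, 41/7), Rationals))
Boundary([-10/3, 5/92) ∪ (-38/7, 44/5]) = {-38/7, 44/5}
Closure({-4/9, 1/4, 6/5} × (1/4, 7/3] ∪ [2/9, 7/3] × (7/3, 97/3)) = ({-4/9, 1/4, 6/5} × [1/4, 7/3]) ∪ ([2/9, 7/3] × [7/3, 97/3])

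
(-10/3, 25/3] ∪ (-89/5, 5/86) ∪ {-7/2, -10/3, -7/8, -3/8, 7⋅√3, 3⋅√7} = (-89/5, 25/3] ∪ {7⋅√3}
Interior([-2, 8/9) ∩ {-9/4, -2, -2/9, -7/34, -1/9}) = ∅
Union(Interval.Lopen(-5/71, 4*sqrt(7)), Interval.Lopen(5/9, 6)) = Interval.Lopen(-5/71, 4*sqrt(7))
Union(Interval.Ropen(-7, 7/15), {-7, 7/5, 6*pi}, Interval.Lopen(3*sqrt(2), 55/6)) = Union({7/5, 6*pi}, Interval.Ropen(-7, 7/15), Interval.Lopen(3*sqrt(2), 55/6))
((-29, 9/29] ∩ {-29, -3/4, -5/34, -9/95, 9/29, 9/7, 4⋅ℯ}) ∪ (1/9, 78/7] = {-3/4, -5/34, -9/95} ∪ (1/9, 78/7]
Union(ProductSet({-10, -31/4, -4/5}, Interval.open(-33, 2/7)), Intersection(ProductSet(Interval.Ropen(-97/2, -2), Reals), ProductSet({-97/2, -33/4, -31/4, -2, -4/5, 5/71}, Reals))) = Union(ProductSet({-97/2, -33/4, -31/4}, Reals), ProductSet({-10, -31/4, -4/5}, Interval.open(-33, 2/7)))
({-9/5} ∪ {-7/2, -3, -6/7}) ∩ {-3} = {-3}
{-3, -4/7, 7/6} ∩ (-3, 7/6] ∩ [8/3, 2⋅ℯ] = ∅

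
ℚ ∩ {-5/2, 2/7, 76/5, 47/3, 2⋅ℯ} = {-5/2, 2/7, 76/5, 47/3}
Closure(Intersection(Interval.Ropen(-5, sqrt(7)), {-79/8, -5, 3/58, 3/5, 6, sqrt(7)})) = {-5, 3/58, 3/5}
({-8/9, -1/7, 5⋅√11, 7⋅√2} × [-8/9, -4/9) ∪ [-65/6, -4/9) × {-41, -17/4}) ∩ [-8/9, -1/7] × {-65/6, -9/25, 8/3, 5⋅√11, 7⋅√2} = ∅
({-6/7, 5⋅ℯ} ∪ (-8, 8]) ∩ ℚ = ℚ ∩ (-8, 8]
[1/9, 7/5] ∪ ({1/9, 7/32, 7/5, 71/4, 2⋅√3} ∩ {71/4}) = [1/9, 7/5] ∪ {71/4}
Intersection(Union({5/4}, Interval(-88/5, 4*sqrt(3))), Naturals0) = Range(0, 7, 1)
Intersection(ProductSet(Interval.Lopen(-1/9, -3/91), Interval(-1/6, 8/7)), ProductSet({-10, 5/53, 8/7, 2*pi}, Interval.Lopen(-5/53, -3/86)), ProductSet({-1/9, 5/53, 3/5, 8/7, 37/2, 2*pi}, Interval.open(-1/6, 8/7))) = EmptySet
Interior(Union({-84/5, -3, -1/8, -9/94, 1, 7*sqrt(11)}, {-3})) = EmptySet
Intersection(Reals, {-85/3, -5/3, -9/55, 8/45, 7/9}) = {-85/3, -5/3, -9/55, 8/45, 7/9}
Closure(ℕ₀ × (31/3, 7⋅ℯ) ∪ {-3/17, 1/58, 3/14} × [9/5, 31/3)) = (ℕ₀ × [31/3, 7⋅ℯ]) ∪ ({-3/17, 1/58, 3/14} × [9/5, 31/3])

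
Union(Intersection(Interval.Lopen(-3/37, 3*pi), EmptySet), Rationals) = Rationals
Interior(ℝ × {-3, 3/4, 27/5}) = ∅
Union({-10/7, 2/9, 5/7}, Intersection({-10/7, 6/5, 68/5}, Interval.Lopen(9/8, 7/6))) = {-10/7, 2/9, 5/7}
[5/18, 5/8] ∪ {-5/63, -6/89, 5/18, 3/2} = {-5/63, -6/89, 3/2} ∪ [5/18, 5/8]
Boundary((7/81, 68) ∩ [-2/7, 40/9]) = {7/81, 40/9}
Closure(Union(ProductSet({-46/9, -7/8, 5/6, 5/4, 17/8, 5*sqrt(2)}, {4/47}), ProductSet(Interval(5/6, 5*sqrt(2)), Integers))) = Union(ProductSet({-46/9, -7/8, 5/6, 5/4, 17/8, 5*sqrt(2)}, {4/47}), ProductSet(Interval(5/6, 5*sqrt(2)), Integers))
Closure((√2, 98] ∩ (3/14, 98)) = [√2, 98]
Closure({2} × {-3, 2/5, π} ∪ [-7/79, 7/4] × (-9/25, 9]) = ({2} × {-3, 2/5, π}) ∪ ([-7/79, 7/4] × [-9/25, 9])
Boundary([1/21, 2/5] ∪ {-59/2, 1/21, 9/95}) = {-59/2, 1/21, 2/5}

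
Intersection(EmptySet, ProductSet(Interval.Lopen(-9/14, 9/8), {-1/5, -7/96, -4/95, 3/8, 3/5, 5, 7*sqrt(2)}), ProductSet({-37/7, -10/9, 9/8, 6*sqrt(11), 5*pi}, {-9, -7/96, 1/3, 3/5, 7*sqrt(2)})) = EmptySet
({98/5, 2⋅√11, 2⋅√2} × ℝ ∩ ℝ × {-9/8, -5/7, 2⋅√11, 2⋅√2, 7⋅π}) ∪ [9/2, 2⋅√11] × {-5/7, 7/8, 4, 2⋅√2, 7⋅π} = ([9/2, 2⋅√11] × {-5/7, 7/8, 4, 2⋅√2, 7⋅π}) ∪ ({98/5, 2⋅√11, 2⋅√2} × {-9/8, -5/7, 2⋅√11, 2⋅√2, 7⋅π})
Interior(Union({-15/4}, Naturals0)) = EmptySet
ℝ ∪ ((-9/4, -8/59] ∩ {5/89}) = ℝ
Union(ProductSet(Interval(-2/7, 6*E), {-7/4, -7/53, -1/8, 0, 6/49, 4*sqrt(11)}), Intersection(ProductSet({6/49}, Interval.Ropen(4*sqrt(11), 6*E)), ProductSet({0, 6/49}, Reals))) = Union(ProductSet({6/49}, Interval.Ropen(4*sqrt(11), 6*E)), ProductSet(Interval(-2/7, 6*E), {-7/4, -7/53, -1/8, 0, 6/49, 4*sqrt(11)}))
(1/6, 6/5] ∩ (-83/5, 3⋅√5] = (1/6, 6/5]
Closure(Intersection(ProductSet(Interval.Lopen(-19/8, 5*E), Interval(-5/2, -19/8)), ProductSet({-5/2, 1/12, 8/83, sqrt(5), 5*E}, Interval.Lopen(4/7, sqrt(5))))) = EmptySet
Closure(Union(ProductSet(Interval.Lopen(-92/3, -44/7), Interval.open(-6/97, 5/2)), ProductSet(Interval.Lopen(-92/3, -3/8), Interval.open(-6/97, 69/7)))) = Union(ProductSet({-92/3, -3/8}, Interval(-6/97, 69/7)), ProductSet(Interval(-92/3, -3/8), {-6/97, 69/7}), ProductSet(Interval.Lopen(-92/3, -3/8), Interval.open(-6/97, 69/7)))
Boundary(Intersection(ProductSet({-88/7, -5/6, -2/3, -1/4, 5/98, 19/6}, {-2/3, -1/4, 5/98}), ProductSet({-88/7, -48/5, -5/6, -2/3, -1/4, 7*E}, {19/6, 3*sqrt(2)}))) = EmptySet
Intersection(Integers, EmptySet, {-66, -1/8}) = EmptySet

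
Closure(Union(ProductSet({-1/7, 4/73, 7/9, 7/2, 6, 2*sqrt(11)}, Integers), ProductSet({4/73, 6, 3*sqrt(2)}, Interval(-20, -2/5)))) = Union(ProductSet({4/73, 6, 3*sqrt(2)}, Interval(-20, -2/5)), ProductSet({-1/7, 4/73, 7/9, 7/2, 6, 2*sqrt(11)}, Integers))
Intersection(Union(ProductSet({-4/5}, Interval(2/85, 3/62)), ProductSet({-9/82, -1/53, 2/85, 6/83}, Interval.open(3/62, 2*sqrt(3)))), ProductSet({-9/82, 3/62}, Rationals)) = ProductSet({-9/82}, Intersection(Interval.open(3/62, 2*sqrt(3)), Rationals))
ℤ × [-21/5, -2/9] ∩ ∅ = ∅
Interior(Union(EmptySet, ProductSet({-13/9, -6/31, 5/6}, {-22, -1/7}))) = EmptySet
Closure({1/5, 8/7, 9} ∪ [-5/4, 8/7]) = [-5/4, 8/7] ∪ {9}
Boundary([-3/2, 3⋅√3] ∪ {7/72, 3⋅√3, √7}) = {-3/2, 3⋅√3}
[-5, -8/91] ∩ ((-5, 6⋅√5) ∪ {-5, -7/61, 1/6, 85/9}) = [-5, -8/91]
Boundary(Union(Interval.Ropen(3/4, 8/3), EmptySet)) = {3/4, 8/3}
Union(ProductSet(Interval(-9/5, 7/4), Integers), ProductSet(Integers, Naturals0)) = Union(ProductSet(Integers, Naturals0), ProductSet(Interval(-9/5, 7/4), Integers))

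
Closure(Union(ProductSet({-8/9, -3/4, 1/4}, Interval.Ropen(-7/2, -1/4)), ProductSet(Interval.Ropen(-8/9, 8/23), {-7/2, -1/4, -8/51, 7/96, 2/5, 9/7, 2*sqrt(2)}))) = Union(ProductSet({-8/9, -3/4, 1/4}, Interval(-7/2, -1/4)), ProductSet(Interval(-8/9, 8/23), {-7/2, -1/4, -8/51, 7/96, 2/5, 9/7, 2*sqrt(2)}))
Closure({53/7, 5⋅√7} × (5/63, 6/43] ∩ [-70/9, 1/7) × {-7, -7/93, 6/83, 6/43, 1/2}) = ∅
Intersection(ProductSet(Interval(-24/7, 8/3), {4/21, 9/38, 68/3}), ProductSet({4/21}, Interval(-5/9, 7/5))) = ProductSet({4/21}, {4/21, 9/38})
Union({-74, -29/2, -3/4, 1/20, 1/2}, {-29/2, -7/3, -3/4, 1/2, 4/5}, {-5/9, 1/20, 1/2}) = {-74, -29/2, -7/3, -3/4, -5/9, 1/20, 1/2, 4/5}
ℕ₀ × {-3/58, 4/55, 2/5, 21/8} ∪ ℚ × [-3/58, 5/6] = (ℕ₀ × {-3/58, 4/55, 2/5, 21/8}) ∪ (ℚ × [-3/58, 5/6])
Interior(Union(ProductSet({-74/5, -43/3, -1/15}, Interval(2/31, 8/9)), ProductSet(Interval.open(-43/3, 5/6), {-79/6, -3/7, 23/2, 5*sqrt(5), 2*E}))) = EmptySet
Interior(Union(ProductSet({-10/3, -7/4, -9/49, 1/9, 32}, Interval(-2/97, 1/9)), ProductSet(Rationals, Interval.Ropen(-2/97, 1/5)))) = EmptySet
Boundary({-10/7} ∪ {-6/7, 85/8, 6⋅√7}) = {-10/7, -6/7, 85/8, 6⋅√7}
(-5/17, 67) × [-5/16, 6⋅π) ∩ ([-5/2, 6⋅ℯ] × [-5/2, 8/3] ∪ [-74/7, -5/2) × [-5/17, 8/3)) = (-5/17, 6⋅ℯ] × [-5/16, 8/3]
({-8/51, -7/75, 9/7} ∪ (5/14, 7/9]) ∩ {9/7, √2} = {9/7}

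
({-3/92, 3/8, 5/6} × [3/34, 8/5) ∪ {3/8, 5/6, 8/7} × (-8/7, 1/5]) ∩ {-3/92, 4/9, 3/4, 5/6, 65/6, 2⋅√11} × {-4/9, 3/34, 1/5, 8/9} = ({5/6} × {-4/9, 3/34, 1/5}) ∪ ({-3/92, 5/6} × {3/34, 1/5, 8/9})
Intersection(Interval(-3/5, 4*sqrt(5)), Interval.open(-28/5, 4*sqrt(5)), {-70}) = EmptySet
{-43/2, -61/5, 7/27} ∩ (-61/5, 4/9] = {7/27}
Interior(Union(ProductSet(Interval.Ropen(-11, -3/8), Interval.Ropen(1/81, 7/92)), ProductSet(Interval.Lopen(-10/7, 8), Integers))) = Union(ProductSet(Interval.open(-11, -10/7), Union(Complement(Interval.open(1/81, 7/92), Integers), Interval.open(1/81, 7/92))), ProductSet(Interval.open(-11, -3/8), Union(Complement(Interval.open(1/81, 7/92), Complement(Integers, Interval.open(1/81, 7/92))), Complement(Interval.open(1/81, 7/92), Integers))), ProductSet(Interval.open(-10/7, -3/8), Union(Complement(Integers, Union(Complement(Integers, Interval.open(1/81, 7/92)), {1/81, 7/92})), Complement(Integers, Union(Complement(Integers, Interval.open(1/81, 7/92)), Interval(1/81, 7/92))))))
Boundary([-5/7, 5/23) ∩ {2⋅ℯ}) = ∅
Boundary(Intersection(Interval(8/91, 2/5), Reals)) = {8/91, 2/5}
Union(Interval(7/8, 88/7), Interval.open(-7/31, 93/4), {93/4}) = Interval.Lopen(-7/31, 93/4)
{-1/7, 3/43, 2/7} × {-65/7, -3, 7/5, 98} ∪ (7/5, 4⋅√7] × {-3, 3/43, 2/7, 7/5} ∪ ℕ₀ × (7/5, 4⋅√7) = ({-1/7, 3/43, 2/7} × {-65/7, -3, 7/5, 98}) ∪ (ℕ₀ × (7/5, 4⋅√7)) ∪ ((7/5, 4⋅√7] × {-3, 3/43, 2/7, 7/5})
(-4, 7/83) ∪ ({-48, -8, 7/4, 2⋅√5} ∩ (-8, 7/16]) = (-4, 7/83)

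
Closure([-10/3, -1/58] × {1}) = [-10/3, -1/58] × {1}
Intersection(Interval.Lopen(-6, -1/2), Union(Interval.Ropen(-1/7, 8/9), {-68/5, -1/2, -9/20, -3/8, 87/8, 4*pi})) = {-1/2}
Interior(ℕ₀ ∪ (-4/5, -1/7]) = ((-4/5, -1/7) \ ℕ₀ \ (-4/5, -1/7)) ∪ (ℕ₀ \ ({-4/5, -1/7} ∪ (ℕ₀ \ (-4/5, -1/7))))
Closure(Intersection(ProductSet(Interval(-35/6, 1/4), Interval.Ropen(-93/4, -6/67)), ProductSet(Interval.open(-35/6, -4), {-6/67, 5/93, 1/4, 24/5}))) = EmptySet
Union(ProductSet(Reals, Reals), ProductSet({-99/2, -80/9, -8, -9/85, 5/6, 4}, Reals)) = ProductSet(Reals, Reals)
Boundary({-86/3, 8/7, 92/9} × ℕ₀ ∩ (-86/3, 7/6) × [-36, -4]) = ∅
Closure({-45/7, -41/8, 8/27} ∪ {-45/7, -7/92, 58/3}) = {-45/7, -41/8, -7/92, 8/27, 58/3}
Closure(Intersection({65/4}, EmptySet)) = EmptySet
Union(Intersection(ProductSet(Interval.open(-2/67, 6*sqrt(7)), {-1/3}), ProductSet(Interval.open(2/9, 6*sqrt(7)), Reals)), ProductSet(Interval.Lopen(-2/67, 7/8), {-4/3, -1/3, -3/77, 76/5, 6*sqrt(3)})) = Union(ProductSet(Interval.Lopen(-2/67, 7/8), {-4/3, -1/3, -3/77, 76/5, 6*sqrt(3)}), ProductSet(Interval.open(2/9, 6*sqrt(7)), {-1/3}))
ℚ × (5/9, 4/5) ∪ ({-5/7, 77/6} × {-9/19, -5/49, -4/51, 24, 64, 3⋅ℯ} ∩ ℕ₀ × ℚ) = ℚ × (5/9, 4/5)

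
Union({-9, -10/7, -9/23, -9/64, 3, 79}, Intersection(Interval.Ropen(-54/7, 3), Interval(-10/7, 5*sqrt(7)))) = Union({-9, 79}, Interval(-10/7, 3))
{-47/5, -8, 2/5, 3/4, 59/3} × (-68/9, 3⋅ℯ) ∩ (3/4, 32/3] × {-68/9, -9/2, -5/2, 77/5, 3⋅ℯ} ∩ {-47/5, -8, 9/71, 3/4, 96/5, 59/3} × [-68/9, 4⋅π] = ∅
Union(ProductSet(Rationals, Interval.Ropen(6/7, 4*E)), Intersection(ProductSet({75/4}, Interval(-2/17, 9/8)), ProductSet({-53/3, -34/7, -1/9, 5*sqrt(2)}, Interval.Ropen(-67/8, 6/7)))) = ProductSet(Rationals, Interval.Ropen(6/7, 4*E))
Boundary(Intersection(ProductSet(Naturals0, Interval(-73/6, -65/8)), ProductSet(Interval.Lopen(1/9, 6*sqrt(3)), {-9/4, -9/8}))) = EmptySet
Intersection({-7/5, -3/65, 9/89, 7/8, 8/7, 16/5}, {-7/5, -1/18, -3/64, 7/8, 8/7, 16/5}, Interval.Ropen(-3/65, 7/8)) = EmptySet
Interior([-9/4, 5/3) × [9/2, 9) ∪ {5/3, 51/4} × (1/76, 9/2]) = (-9/4, 5/3) × (9/2, 9)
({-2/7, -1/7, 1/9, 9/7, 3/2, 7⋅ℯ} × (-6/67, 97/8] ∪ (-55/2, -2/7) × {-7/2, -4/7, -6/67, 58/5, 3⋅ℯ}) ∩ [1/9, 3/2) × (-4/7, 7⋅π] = {1/9, 9/7} × (-6/67, 97/8]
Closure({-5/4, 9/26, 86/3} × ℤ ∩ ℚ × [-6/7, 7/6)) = {-5/4, 9/26, 86/3} × {0, 1}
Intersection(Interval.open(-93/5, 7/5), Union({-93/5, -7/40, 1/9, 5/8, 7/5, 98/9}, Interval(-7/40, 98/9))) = Interval.Ropen(-7/40, 7/5)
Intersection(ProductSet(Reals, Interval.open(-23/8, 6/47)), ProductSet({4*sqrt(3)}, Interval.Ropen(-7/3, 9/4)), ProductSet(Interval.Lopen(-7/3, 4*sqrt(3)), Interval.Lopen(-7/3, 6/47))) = ProductSet({4*sqrt(3)}, Interval.open(-7/3, 6/47))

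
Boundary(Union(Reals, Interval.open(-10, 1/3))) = EmptySet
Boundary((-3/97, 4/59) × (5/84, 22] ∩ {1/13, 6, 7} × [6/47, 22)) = ∅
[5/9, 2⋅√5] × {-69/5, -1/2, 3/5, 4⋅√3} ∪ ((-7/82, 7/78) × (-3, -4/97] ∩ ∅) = [5/9, 2⋅√5] × {-69/5, -1/2, 3/5, 4⋅√3}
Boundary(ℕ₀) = ℕ₀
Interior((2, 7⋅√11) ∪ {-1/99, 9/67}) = (2, 7⋅√11)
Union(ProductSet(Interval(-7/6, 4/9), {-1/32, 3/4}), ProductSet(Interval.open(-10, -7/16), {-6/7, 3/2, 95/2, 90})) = Union(ProductSet(Interval.open(-10, -7/16), {-6/7, 3/2, 95/2, 90}), ProductSet(Interval(-7/6, 4/9), {-1/32, 3/4}))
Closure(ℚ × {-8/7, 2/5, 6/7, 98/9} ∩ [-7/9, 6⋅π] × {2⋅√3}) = ∅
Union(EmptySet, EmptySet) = EmptySet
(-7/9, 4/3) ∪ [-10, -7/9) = [-10, -7/9) ∪ (-7/9, 4/3)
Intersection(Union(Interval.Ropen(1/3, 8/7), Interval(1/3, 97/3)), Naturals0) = Range(1, 33, 1)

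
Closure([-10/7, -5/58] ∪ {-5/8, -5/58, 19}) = [-10/7, -5/58] ∪ {19}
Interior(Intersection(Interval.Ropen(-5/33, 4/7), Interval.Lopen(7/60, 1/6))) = Interval.open(7/60, 1/6)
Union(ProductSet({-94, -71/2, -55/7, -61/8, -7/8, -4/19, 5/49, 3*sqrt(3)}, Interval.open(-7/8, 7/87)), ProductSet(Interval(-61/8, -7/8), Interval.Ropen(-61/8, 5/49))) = Union(ProductSet({-94, -71/2, -55/7, -61/8, -7/8, -4/19, 5/49, 3*sqrt(3)}, Interval.open(-7/8, 7/87)), ProductSet(Interval(-61/8, -7/8), Interval.Ropen(-61/8, 5/49)))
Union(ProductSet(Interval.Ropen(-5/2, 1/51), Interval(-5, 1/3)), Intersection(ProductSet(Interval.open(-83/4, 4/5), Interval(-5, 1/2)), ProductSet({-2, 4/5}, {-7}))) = ProductSet(Interval.Ropen(-5/2, 1/51), Interval(-5, 1/3))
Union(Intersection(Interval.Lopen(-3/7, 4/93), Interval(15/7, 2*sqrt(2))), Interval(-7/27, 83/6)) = Interval(-7/27, 83/6)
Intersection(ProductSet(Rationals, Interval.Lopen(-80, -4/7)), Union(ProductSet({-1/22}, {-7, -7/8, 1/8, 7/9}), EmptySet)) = ProductSet({-1/22}, {-7, -7/8})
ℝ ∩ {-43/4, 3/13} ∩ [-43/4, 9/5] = {-43/4, 3/13}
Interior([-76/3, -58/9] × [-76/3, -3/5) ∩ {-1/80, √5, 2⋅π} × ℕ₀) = ∅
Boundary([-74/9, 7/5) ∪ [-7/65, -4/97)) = {-74/9, 7/5}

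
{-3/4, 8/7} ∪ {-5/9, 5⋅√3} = {-3/4, -5/9, 8/7, 5⋅√3}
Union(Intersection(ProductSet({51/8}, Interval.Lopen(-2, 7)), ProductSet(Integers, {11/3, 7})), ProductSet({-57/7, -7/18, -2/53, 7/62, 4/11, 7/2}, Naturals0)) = ProductSet({-57/7, -7/18, -2/53, 7/62, 4/11, 7/2}, Naturals0)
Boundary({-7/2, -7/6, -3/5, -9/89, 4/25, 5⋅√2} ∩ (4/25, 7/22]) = ∅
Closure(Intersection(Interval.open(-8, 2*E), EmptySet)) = EmptySet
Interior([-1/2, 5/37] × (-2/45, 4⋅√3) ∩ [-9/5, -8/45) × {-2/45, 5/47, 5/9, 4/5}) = ∅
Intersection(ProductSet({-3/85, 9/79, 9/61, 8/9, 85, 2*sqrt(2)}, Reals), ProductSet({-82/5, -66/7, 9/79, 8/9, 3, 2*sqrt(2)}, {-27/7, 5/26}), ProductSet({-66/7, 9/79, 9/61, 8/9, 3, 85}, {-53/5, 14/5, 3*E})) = EmptySet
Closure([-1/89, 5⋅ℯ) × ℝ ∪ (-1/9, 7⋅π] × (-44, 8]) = ([-1/89, 5⋅ℯ) × ℝ) ∪ ({-1/9, 7⋅π} × [-44, 8]) ∪ ((-1/9, 7⋅π] × (-44, 8]) ∪ ({-1/89, 5⋅ℯ} × ((-∞, -44] ∪ [8, ∞))) ∪ (([-1/9, -1/89] ∪ [5⋅ℯ, 7⋅π]) × {-44, 8})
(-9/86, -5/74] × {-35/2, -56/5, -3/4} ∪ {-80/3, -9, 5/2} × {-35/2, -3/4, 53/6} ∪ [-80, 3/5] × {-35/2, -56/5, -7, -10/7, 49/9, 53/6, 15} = ({-80/3, -9, 5/2} × {-35/2, -3/4, 53/6}) ∪ ((-9/86, -5/74] × {-35/2, -56/5, -3/4}) ∪ ([-80, 3/5] × {-35/2, -56/5, -7, -10/7, 49/9, 53/6, 15})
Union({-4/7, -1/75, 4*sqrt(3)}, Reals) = Reals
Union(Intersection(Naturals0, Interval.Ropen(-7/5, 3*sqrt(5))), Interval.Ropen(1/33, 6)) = Union(Interval(1/33, 6), Range(0, 7, 1))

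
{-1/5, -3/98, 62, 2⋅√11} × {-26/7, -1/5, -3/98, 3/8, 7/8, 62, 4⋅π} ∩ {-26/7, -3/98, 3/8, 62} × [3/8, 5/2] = {-3/98, 62} × {3/8, 7/8}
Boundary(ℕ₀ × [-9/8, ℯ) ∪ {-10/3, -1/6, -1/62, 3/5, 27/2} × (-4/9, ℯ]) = (ℕ₀ × [-9/8, ℯ]) ∪ ({-10/3, -1/6, -1/62, 3/5, 27/2} × [-4/9, ℯ])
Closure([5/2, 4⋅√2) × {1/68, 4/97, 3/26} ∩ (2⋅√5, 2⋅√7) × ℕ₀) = ∅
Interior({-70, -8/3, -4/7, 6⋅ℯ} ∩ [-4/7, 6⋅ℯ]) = ∅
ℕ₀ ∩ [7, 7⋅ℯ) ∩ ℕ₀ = {7, 8, …, 19}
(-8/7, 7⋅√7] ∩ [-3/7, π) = [-3/7, π)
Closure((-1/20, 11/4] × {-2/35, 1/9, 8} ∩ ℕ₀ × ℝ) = {0, 1, 2} × {-2/35, 1/9, 8}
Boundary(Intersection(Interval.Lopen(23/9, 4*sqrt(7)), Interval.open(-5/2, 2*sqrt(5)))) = {23/9, 2*sqrt(5)}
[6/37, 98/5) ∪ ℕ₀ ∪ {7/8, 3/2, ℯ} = ℕ₀ ∪ [6/37, 98/5)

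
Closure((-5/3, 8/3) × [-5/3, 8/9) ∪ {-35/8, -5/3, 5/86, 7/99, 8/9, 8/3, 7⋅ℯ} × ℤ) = ({-5/3, 8/3} × [-5/3, 8/9]) ∪ ([-5/3, 8/3] × {-5/3, 8/9}) ∪ ((-5/3, 8/3) × [-5/3, 8/9)) ∪ ({-35/8, -5/3, 5/86, 7/99, 8/9, 8/3, 7⋅ℯ} × ℤ)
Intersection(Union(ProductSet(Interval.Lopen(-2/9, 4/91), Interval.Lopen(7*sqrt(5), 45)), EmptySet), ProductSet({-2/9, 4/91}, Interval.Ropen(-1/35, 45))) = ProductSet({4/91}, Interval.open(7*sqrt(5), 45))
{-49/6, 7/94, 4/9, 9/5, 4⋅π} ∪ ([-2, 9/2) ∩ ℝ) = {-49/6, 4⋅π} ∪ [-2, 9/2)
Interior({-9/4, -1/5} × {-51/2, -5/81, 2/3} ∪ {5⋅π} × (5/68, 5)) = ∅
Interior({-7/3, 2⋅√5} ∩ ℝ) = ∅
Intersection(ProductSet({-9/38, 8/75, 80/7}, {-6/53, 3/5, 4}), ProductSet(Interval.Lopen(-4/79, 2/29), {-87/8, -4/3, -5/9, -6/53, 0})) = EmptySet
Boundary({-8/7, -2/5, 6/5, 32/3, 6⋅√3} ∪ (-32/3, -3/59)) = {-32/3, -3/59, 6/5, 32/3, 6⋅√3}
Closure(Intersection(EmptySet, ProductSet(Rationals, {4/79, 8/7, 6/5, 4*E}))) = EmptySet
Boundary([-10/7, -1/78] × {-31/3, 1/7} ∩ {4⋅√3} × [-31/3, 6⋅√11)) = ∅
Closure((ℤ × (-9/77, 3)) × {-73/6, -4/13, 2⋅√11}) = (ℤ × [-9/77, 3]) × {-73/6, -4/13, 2⋅√11}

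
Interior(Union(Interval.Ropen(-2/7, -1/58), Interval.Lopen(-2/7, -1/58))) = Interval.open(-2/7, -1/58)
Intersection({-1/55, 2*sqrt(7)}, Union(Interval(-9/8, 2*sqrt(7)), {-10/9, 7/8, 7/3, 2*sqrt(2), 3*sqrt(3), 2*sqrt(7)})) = {-1/55, 2*sqrt(7)}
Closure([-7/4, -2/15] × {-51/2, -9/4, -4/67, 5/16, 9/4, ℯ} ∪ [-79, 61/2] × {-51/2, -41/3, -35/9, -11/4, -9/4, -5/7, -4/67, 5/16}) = ([-7/4, -2/15] × {-51/2, -9/4, -4/67, 5/16, 9/4, ℯ}) ∪ ([-79, 61/2] × {-51/2, -41/3, -35/9, -11/4, -9/4, -5/7, -4/67, 5/16})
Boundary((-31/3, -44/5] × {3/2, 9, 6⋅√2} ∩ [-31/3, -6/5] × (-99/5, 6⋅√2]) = [-31/3, -44/5] × {3/2, 6⋅√2}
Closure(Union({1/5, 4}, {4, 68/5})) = {1/5, 4, 68/5}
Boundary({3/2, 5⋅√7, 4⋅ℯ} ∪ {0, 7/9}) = {0, 7/9, 3/2, 5⋅√7, 4⋅ℯ}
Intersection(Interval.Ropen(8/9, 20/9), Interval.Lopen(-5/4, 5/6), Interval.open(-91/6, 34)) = EmptySet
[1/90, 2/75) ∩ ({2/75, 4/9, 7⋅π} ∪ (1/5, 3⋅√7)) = ∅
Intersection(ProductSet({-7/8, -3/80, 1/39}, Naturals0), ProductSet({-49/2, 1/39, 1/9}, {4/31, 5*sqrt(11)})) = EmptySet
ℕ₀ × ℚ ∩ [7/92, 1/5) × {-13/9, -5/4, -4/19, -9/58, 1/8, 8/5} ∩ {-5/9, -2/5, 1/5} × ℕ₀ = ∅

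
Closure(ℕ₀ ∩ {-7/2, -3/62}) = ∅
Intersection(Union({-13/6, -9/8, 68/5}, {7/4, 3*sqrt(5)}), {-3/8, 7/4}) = {7/4}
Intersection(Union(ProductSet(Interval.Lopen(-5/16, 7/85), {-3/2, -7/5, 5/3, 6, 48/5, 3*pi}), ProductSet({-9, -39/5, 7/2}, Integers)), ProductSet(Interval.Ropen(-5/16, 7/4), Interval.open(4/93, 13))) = ProductSet(Interval.Lopen(-5/16, 7/85), {5/3, 6, 48/5, 3*pi})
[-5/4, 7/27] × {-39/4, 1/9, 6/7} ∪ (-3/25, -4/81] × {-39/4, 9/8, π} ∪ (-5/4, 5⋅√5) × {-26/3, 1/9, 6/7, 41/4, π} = ([-5/4, 7/27] × {-39/4, 1/9, 6/7}) ∪ ((-3/25, -4/81] × {-39/4, 9/8, π}) ∪ ((-5/4, 5⋅√5) × {-26/3, 1/9, 6/7, 41/4, π})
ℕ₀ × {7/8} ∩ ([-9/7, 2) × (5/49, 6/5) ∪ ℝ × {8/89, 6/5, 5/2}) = {0, 1} × {7/8}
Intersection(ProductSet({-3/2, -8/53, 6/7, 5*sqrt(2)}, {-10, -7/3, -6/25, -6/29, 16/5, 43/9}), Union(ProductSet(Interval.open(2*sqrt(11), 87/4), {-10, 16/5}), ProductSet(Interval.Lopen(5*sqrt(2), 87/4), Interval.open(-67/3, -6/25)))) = ProductSet({5*sqrt(2)}, {-10, 16/5})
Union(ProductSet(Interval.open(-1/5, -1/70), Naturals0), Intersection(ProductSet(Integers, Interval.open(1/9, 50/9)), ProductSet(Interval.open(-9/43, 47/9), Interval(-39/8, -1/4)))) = ProductSet(Interval.open(-1/5, -1/70), Naturals0)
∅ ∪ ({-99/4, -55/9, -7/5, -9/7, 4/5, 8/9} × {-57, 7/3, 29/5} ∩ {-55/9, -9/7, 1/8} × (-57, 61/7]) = {-55/9, -9/7} × {7/3, 29/5}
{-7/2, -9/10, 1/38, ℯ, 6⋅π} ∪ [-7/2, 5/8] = [-7/2, 5/8] ∪ {ℯ, 6⋅π}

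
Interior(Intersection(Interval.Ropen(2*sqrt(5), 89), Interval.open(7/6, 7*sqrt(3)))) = Interval.open(2*sqrt(5), 7*sqrt(3))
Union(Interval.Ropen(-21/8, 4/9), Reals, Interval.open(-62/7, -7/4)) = Interval(-oo, oo)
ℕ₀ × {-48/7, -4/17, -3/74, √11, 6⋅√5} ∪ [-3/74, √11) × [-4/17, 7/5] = ([-3/74, √11) × [-4/17, 7/5]) ∪ (ℕ₀ × {-48/7, -4/17, -3/74, √11, 6⋅√5})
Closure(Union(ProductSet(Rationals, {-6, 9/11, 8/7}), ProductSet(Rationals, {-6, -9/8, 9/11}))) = ProductSet(Reals, {-6, -9/8, 9/11, 8/7})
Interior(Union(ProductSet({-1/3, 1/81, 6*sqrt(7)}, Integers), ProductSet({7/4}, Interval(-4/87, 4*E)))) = EmptySet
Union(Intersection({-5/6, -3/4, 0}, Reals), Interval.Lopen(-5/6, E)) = Interval(-5/6, E)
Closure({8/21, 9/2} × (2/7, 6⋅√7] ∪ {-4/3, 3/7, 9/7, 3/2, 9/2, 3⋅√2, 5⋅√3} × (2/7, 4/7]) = ({8/21, 9/2} × [2/7, 6⋅√7]) ∪ ({-4/3, 3/7, 9/7, 3/2, 9/2, 3⋅√2, 5⋅√3} × [2/7, 4/7])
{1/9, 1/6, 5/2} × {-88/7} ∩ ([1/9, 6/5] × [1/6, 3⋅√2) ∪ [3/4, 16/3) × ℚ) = {5/2} × {-88/7}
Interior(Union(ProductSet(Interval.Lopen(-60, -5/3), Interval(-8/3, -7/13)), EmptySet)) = ProductSet(Interval.open(-60, -5/3), Interval.open(-8/3, -7/13))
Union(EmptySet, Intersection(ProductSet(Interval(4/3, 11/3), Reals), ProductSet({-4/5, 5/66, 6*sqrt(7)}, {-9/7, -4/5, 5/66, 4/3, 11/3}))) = EmptySet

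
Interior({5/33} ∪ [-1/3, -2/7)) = (-1/3, -2/7)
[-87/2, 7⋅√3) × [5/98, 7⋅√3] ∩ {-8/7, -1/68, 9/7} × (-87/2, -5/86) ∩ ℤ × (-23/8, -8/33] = ∅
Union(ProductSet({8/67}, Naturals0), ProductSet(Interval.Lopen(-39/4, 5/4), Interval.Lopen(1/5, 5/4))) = Union(ProductSet({8/67}, Naturals0), ProductSet(Interval.Lopen(-39/4, 5/4), Interval.Lopen(1/5, 5/4)))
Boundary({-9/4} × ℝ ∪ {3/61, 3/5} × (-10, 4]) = ({-9/4} × ℝ) ∪ ({3/61, 3/5} × [-10, 4])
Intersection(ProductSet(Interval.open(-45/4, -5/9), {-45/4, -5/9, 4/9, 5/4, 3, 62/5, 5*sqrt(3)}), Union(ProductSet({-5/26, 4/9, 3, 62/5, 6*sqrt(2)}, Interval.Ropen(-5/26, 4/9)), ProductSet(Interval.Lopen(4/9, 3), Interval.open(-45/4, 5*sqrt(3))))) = EmptySet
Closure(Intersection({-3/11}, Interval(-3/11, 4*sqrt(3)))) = {-3/11}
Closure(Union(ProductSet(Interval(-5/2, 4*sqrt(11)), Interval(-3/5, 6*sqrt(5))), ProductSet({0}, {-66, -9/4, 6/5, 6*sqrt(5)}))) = Union(ProductSet({0}, {-66, -9/4, 6/5, 6*sqrt(5)}), ProductSet(Interval(-5/2, 4*sqrt(11)), Interval(-3/5, 6*sqrt(5))))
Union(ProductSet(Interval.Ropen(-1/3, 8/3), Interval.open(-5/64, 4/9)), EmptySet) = ProductSet(Interval.Ropen(-1/3, 8/3), Interval.open(-5/64, 4/9))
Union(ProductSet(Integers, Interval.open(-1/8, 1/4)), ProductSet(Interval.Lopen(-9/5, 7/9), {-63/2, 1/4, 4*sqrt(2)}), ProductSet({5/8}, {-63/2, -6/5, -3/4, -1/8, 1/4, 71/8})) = Union(ProductSet({5/8}, {-63/2, -6/5, -3/4, -1/8, 1/4, 71/8}), ProductSet(Integers, Interval.open(-1/8, 1/4)), ProductSet(Interval.Lopen(-9/5, 7/9), {-63/2, 1/4, 4*sqrt(2)}))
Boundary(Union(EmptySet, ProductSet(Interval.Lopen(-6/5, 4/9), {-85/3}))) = ProductSet(Interval(-6/5, 4/9), {-85/3})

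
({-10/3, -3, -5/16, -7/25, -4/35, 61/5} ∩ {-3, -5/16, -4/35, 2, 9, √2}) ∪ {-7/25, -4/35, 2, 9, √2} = {-3, -5/16, -7/25, -4/35, 2, 9, √2}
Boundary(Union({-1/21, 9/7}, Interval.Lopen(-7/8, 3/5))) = {-7/8, 3/5, 9/7}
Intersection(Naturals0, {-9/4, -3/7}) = EmptySet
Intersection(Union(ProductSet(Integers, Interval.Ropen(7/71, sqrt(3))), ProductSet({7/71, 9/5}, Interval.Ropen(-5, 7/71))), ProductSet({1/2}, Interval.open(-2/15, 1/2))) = EmptySet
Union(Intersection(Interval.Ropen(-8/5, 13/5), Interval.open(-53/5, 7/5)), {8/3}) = Union({8/3}, Interval.Ropen(-8/5, 7/5))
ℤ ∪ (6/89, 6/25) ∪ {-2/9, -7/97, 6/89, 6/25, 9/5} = ℤ ∪ {-2/9, -7/97, 9/5} ∪ [6/89, 6/25]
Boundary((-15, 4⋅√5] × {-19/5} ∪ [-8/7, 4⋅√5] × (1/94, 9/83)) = ([-15, 4⋅√5] × {-19/5}) ∪ ({-8/7, 4⋅√5} × [1/94, 9/83]) ∪ ([-8/7, 4⋅√5] × {1/94, 9/83})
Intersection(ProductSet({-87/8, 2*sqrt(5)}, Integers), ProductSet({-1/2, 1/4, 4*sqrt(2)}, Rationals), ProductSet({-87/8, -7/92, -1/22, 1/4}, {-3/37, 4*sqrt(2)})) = EmptySet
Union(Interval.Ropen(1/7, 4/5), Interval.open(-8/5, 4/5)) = Interval.open(-8/5, 4/5)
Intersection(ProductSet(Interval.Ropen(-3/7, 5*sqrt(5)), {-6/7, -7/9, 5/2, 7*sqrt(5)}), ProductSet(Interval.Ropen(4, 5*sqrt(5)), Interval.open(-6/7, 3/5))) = ProductSet(Interval.Ropen(4, 5*sqrt(5)), {-7/9})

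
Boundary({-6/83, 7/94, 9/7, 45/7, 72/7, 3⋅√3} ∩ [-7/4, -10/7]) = ∅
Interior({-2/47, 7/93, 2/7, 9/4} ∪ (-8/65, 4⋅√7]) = (-8/65, 4⋅√7)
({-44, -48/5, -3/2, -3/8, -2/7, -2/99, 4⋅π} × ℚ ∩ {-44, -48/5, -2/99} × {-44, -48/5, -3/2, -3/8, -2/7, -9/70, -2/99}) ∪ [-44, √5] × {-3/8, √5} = ({-44, -48/5, -2/99} × {-44, -48/5, -3/2, -3/8, -2/7, -9/70, -2/99}) ∪ ([-44, √5] × {-3/8, √5})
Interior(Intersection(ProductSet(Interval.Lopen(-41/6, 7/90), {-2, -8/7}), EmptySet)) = EmptySet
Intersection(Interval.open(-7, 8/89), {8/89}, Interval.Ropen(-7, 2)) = EmptySet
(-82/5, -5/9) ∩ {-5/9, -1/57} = ∅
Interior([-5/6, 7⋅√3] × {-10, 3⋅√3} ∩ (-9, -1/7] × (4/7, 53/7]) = ∅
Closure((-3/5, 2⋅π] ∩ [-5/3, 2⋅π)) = [-3/5, 2⋅π]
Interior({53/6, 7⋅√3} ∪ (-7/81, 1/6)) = (-7/81, 1/6)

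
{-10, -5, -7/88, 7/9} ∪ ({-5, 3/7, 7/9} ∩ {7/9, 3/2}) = {-10, -5, -7/88, 7/9}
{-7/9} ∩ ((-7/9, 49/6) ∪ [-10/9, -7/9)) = ∅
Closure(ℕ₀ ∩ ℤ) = ℕ₀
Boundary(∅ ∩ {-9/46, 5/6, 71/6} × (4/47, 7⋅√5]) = ∅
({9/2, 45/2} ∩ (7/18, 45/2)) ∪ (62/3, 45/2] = {9/2} ∪ (62/3, 45/2]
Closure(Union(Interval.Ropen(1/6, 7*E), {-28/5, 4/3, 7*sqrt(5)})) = Union({-28/5}, Interval(1/6, 7*E))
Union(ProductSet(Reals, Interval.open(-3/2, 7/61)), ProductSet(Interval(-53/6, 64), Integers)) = Union(ProductSet(Interval(-53/6, 64), Integers), ProductSet(Reals, Interval.open(-3/2, 7/61)))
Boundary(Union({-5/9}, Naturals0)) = Union({-5/9}, Naturals0)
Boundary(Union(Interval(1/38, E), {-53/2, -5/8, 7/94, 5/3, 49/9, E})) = {-53/2, -5/8, 1/38, 49/9, E}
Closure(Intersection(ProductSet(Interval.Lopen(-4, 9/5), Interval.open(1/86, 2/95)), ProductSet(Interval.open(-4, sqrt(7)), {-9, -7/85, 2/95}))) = EmptySet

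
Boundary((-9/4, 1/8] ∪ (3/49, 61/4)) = {-9/4, 61/4}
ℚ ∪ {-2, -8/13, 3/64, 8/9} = ℚ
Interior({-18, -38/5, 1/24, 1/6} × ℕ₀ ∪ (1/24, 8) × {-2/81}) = ∅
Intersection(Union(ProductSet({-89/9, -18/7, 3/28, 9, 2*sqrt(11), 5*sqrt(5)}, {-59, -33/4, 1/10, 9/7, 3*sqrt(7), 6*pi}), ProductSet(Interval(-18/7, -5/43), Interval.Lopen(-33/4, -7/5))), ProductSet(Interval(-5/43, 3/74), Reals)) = ProductSet({-5/43}, Interval.Lopen(-33/4, -7/5))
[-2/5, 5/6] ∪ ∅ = [-2/5, 5/6]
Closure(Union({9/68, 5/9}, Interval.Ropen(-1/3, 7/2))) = Interval(-1/3, 7/2)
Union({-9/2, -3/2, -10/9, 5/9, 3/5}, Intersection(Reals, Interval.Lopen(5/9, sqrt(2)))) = Union({-9/2, -3/2, -10/9}, Interval(5/9, sqrt(2)))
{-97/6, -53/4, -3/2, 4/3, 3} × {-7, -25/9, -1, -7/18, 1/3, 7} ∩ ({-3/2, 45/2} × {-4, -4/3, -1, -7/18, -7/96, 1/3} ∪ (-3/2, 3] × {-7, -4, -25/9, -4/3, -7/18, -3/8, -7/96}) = ({-3/2} × {-1, -7/18, 1/3}) ∪ ({4/3, 3} × {-7, -25/9, -7/18})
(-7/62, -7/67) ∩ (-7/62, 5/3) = (-7/62, -7/67)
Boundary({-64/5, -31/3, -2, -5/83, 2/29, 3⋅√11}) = {-64/5, -31/3, -2, -5/83, 2/29, 3⋅√11}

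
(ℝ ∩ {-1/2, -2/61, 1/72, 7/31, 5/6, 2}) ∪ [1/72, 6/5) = {-1/2, -2/61, 2} ∪ [1/72, 6/5)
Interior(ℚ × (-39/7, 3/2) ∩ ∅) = ∅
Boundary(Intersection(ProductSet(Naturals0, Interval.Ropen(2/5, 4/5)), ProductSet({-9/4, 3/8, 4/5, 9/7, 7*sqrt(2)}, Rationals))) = EmptySet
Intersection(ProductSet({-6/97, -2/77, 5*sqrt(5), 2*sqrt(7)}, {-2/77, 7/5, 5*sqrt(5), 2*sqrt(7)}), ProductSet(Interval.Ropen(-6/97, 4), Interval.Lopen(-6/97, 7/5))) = ProductSet({-6/97, -2/77}, {-2/77, 7/5})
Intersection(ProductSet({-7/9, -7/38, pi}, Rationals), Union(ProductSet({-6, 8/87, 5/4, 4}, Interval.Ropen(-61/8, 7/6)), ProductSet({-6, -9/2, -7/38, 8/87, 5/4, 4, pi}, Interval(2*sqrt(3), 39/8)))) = ProductSet({-7/38, pi}, Intersection(Interval(2*sqrt(3), 39/8), Rationals))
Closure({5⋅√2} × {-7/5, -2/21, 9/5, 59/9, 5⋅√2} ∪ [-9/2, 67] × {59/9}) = ([-9/2, 67] × {59/9}) ∪ ({5⋅√2} × {-7/5, -2/21, 9/5, 59/9, 5⋅√2})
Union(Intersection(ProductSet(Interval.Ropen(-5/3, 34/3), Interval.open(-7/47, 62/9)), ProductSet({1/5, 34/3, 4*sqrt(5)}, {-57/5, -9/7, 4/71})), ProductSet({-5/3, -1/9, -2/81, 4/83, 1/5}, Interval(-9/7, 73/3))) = Union(ProductSet({1/5, 4*sqrt(5)}, {4/71}), ProductSet({-5/3, -1/9, -2/81, 4/83, 1/5}, Interval(-9/7, 73/3)))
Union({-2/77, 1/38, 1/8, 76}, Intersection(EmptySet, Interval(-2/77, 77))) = {-2/77, 1/38, 1/8, 76}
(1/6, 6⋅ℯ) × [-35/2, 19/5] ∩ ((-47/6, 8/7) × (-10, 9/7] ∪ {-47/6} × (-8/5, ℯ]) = (1/6, 8/7) × (-10, 9/7]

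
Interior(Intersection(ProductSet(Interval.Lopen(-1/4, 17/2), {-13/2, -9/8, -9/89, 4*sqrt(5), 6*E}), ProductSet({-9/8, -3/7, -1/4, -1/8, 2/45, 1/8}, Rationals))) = EmptySet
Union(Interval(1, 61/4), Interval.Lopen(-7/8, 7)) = Interval.Lopen(-7/8, 61/4)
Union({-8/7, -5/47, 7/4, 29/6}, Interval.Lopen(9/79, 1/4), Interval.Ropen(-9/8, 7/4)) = Union({-8/7, 29/6}, Interval(-9/8, 7/4))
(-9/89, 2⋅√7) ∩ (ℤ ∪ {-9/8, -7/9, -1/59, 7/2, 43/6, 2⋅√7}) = {-1/59, 7/2} ∪ {0, 1, …, 5}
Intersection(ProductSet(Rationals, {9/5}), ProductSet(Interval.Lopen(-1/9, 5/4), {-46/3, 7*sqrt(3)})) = EmptySet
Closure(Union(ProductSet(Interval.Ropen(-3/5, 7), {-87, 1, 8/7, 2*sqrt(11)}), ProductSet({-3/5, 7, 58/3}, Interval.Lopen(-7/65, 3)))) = Union(ProductSet({-3/5, 7, 58/3}, Interval(-7/65, 3)), ProductSet(Interval(-3/5, 7), {-87, 1, 8/7, 2*sqrt(11)}))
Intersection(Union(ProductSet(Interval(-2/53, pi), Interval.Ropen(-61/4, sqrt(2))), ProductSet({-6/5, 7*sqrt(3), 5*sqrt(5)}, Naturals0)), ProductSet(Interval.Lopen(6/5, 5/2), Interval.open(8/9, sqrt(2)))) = ProductSet(Interval.Lopen(6/5, 5/2), Interval.open(8/9, sqrt(2)))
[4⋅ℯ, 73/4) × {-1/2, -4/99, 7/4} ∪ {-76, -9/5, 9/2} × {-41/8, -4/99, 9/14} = ({-76, -9/5, 9/2} × {-41/8, -4/99, 9/14}) ∪ ([4⋅ℯ, 73/4) × {-1/2, -4/99, 7/4})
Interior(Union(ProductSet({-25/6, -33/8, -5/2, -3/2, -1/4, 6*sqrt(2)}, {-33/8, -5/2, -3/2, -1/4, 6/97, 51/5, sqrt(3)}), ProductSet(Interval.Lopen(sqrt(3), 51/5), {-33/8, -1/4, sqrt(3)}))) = EmptySet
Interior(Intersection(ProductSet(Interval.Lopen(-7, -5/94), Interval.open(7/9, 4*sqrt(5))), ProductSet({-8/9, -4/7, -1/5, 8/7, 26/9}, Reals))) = EmptySet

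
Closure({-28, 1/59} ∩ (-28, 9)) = {1/59}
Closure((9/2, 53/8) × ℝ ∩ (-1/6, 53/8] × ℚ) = [9/2, 53/8] × ℝ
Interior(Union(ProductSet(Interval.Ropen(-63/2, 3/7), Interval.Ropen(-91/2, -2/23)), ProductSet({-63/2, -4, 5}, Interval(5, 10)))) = ProductSet(Interval.open(-63/2, 3/7), Interval.open(-91/2, -2/23))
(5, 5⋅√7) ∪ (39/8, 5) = (39/8, 5) ∪ (5, 5⋅√7)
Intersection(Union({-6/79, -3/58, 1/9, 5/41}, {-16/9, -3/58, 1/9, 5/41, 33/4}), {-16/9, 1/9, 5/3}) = {-16/9, 1/9}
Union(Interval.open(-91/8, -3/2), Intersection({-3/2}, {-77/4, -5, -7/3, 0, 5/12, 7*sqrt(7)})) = Interval.open(-91/8, -3/2)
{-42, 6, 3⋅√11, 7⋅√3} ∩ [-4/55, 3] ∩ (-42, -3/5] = ∅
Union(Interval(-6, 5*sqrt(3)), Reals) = Interval(-oo, oo)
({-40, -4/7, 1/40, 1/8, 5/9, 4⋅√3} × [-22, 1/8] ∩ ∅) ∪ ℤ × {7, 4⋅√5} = ℤ × {7, 4⋅√5}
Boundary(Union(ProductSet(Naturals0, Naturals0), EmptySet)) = ProductSet(Naturals0, Naturals0)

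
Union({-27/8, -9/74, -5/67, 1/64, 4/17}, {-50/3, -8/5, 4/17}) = {-50/3, -27/8, -8/5, -9/74, -5/67, 1/64, 4/17}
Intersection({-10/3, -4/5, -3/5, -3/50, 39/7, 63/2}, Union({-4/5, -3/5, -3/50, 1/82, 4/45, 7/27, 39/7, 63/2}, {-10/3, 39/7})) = {-10/3, -4/5, -3/5, -3/50, 39/7, 63/2}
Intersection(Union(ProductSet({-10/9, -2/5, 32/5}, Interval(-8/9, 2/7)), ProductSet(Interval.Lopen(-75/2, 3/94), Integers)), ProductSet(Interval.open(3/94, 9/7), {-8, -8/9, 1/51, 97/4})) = EmptySet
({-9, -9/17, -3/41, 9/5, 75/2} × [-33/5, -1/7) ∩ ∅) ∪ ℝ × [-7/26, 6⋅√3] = ℝ × [-7/26, 6⋅√3]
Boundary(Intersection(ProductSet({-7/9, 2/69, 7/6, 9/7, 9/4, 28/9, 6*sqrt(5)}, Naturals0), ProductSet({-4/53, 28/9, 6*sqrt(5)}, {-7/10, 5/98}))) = EmptySet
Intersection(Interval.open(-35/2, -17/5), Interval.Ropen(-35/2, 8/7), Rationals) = Intersection(Interval.open(-35/2, -17/5), Rationals)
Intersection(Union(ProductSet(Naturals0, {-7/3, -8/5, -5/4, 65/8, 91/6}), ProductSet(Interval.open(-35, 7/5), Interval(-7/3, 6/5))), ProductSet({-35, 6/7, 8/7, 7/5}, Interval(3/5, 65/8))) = ProductSet({6/7, 8/7}, Interval(3/5, 6/5))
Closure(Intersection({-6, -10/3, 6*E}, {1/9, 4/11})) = EmptySet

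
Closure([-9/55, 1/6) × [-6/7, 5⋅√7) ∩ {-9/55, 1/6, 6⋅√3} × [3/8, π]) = {-9/55} × [3/8, π]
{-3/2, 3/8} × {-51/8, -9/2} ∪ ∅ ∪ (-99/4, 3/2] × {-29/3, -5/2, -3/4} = ({-3/2, 3/8} × {-51/8, -9/2}) ∪ ((-99/4, 3/2] × {-29/3, -5/2, -3/4})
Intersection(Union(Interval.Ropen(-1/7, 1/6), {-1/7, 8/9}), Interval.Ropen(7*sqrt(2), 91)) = EmptySet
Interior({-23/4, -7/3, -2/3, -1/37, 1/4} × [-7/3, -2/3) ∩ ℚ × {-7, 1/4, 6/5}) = ∅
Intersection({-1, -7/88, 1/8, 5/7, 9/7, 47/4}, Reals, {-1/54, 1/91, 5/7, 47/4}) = {5/7, 47/4}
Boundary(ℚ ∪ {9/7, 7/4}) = ℝ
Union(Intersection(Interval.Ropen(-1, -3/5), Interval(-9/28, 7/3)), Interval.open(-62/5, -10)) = Interval.open(-62/5, -10)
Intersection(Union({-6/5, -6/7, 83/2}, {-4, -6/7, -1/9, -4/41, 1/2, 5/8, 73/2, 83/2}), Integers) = {-4}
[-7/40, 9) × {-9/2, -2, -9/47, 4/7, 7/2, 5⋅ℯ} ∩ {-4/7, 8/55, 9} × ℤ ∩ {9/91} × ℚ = ∅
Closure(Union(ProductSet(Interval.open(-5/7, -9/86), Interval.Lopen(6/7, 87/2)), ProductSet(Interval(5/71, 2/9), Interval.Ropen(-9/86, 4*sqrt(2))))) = Union(ProductSet({-5/7, -9/86}, Interval(6/7, 87/2)), ProductSet(Interval(-5/7, -9/86), {6/7, 87/2}), ProductSet(Interval.open(-5/7, -9/86), Interval.Lopen(6/7, 87/2)), ProductSet(Interval(5/71, 2/9), Interval(-9/86, 4*sqrt(2))))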